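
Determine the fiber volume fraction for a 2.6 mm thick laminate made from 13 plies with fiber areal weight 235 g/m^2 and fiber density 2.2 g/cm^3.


Vf = n * FAW / (rho_f * h * 1000) = 13 * 235 / (2.2 * 2.6 * 1000) = 0.5341

0.5341


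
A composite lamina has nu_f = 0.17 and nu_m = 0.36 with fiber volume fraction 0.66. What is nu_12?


nu_12 = nu_f*Vf + nu_m*(1-Vf) = 0.17*0.66 + 0.36*0.34 = 0.2346

0.2346


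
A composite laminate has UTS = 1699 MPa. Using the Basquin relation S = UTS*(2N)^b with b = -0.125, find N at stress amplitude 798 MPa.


N = 0.5 * (S/UTS)^(1/b) = 0.5 * (798/1699)^(1/-0.125) = 211.1028 cycles

211.1028 cycles


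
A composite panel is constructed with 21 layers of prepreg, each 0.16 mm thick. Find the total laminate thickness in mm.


h = n * t_ply = 21 * 0.16 = 3.36 mm

3.36 mm


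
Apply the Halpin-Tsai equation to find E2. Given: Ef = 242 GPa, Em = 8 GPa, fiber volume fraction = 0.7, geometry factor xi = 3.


eta = (Ef/Em - 1)/(Ef/Em + xi) = (30.25 - 1)/(30.25 + 3) = 0.8797
E2 = Em*(1+xi*eta*Vf)/(1-eta*Vf) = 59.29 GPa

59.29 GPa


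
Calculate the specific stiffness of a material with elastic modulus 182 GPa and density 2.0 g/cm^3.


Specific stiffness = E/rho = 182/2.0 = 91.0 GPa/(g/cm^3)

91.0 GPa/(g/cm^3)


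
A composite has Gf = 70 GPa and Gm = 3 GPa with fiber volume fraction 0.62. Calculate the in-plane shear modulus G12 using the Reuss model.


1/G12 = Vf/Gf + (1-Vf)/Gm = 0.62/70 + 0.38/3
G12 = 7.38 GPa

7.38 GPa


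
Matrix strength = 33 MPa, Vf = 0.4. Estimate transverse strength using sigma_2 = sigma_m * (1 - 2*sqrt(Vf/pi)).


factor = 1 - 2*sqrt(0.4/pi) = 0.2864
sigma_2 = 33 * 0.2864 = 9.45 MPa

9.45 MPa


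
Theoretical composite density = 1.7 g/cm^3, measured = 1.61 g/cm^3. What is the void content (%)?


Void% = (rho_theo - rho_actual)/rho_theo * 100 = (1.7 - 1.61)/1.7 * 100 = 5.29%

5.29%


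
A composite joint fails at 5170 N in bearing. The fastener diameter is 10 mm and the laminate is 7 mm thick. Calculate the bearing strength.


sigma_br = F/(d*h) = 5170/(10*7) = 73.9 MPa

73.9 MPa


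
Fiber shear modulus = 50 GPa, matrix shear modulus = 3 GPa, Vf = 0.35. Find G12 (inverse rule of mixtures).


1/G12 = Vf/Gf + (1-Vf)/Gm = 0.35/50 + 0.65/3
G12 = 4.47 GPa

4.47 GPa


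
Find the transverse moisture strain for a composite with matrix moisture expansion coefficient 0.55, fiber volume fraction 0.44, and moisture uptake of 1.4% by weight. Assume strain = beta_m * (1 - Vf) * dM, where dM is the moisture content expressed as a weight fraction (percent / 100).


dM = 1.4/100 = 0.014
strain = beta_m * (1-Vf) * dM = 0.55 * 0.56 * 0.014 = 0.004312

0.004312


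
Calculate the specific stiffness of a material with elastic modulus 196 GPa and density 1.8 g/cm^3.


Specific stiffness = E/rho = 196/1.8 = 108.9 GPa/(g/cm^3)

108.9 GPa/(g/cm^3)


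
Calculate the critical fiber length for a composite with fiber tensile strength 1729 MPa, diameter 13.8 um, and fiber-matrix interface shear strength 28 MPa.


Lc = sigma_f * d / (2 * tau_i) = 1729 * 13.8 / (2 * 28) = 426.1 um

426.1 um


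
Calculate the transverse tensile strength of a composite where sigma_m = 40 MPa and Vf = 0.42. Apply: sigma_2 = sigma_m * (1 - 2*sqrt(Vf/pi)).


factor = 1 - 2*sqrt(0.42/pi) = 0.2687
sigma_2 = 40 * 0.2687 = 10.75 MPa

10.75 MPa


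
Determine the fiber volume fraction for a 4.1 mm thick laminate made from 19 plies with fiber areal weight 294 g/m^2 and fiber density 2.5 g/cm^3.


Vf = n * FAW / (rho_f * h * 1000) = 19 * 294 / (2.5 * 4.1 * 1000) = 0.545

0.545


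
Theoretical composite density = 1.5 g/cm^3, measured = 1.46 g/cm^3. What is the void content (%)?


Void% = (rho_theo - rho_actual)/rho_theo * 100 = (1.5 - 1.46)/1.5 * 100 = 2.67%

2.67%


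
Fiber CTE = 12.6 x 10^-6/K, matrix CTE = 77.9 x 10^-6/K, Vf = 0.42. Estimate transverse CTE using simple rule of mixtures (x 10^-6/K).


alpha_2 = alpha_f*Vf + alpha_m*(1-Vf) = 12.6*0.42 + 77.9*0.58 = 50.5 x 10^-6/K

50.5 x 10^-6/K


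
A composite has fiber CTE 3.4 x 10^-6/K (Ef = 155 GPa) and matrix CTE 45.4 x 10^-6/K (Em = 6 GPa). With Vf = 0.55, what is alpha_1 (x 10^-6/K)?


E1 = Ef*Vf + Em*(1-Vf) = 87.95
alpha_1 = (alpha_f*Ef*Vf + alpha_m*Em*(1-Vf))/E1 = 4.69 x 10^-6/K

4.69 x 10^-6/K


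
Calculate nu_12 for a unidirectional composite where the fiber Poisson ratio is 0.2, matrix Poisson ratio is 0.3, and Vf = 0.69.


nu_12 = nu_f*Vf + nu_m*(1-Vf) = 0.2*0.69 + 0.3*0.31 = 0.231

0.231


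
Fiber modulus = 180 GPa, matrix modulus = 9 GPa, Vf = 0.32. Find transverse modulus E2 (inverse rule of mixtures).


1/E2 = Vf/Ef + (1-Vf)/Em = 0.32/180 + 0.68/9
E2 = 12.93 GPa

12.93 GPa


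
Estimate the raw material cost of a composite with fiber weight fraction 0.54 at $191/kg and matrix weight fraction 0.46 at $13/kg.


Cost = cost_f*Wf + cost_m*Wm = 191*0.54 + 13*0.46 = $109.12/kg

$109.12/kg


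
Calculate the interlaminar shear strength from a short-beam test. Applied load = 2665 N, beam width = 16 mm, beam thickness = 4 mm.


ILSS = 3F/(4bh) = 3*2665/(4*16*4) = 31.23 MPa

31.23 MPa


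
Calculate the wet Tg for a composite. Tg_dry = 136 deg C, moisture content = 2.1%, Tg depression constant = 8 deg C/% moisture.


Tg_wet = Tg_dry - k*moisture = 136 - 8*2.1 = 119.2 deg C

119.2 deg C


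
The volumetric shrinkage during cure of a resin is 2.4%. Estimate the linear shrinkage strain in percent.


Linear shrinkage ≈ vol_shrink/3 = 2.4/3 = 0.8%

0.8%


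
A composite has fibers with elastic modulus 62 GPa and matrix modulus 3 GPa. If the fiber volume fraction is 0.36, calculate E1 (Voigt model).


E1 = Ef*Vf + Em*(1-Vf) = 62*0.36 + 3*0.64 = 24.24 GPa

24.24 GPa


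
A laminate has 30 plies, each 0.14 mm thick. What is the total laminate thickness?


h = n * t_ply = 30 * 0.14 = 4.2 mm

4.2 mm


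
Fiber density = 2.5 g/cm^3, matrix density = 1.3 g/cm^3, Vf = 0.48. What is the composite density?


rho_c = rho_f*Vf + rho_m*(1-Vf) = 2.5*0.48 + 1.3*0.52 = 1.876 g/cm^3

1.876 g/cm^3


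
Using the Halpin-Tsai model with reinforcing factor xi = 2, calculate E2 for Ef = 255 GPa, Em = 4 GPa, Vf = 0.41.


eta = (Ef/Em - 1)/(Ef/Em + xi) = (63.75 - 1)/(63.75 + 2) = 0.9544
E2 = Em*(1+xi*eta*Vf)/(1-eta*Vf) = 11.71 GPa

11.71 GPa


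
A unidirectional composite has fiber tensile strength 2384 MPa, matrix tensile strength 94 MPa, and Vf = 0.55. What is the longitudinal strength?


sigma_1 = sigma_f*Vf + sigma_m*(1-Vf) = 2384*0.55 + 94*0.45 = 1353.5 MPa

1353.5 MPa


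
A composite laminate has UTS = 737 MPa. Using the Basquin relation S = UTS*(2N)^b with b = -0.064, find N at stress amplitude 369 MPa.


N = 0.5 * (S/UTS)^(1/b) = 0.5 * (369/737)^(1/-0.064) = 24737.8830 cycles

24737.8830 cycles


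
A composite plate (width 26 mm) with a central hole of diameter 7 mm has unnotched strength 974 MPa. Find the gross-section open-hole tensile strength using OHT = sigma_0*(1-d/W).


OHT = sigma_0*(1-d/W) = 974*(1-7/26) = 711.8 MPa

711.8 MPa


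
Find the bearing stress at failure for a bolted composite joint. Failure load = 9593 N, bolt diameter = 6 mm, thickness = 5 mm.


sigma_br = F/(d*h) = 9593/(6*5) = 319.8 MPa

319.8 MPa


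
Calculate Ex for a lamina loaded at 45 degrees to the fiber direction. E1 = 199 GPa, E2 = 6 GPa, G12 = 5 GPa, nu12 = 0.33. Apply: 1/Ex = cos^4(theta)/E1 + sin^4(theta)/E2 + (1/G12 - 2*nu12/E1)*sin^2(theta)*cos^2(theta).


cos^4(45) = 0.25, sin^4(45) = 0.25, sin^2(45)*cos^2(45) = 0.25
1/G12 - 2*nu12/E1 = 1/5 - 2*0.33/199 = 0.196683 GPa^-1
1/Ex = 0.25/199 + 0.25/6 + 0.196683*0.25 = 0.0920938 GPa^-1
Ex = 10.86 GPa

10.86 GPa


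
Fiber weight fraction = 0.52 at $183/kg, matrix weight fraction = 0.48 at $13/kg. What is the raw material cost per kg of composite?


Cost = cost_f*Wf + cost_m*Wm = 183*0.52 + 13*0.48 = $101.4/kg

$101.4/kg


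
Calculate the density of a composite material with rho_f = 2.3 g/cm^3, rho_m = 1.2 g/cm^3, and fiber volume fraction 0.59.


rho_c = rho_f*Vf + rho_m*(1-Vf) = 2.3*0.59 + 1.2*0.41 = 1.849 g/cm^3

1.849 g/cm^3


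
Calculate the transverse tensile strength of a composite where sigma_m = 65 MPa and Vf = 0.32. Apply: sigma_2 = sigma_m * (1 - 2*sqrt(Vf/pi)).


factor = 1 - 2*sqrt(0.32/pi) = 0.3617
sigma_2 = 65 * 0.3617 = 23.51 MPa

23.51 MPa


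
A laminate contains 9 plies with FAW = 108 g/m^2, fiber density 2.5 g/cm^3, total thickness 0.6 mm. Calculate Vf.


Vf = n * FAW / (rho_f * h * 1000) = 9 * 108 / (2.5 * 0.6 * 1000) = 0.648

0.648


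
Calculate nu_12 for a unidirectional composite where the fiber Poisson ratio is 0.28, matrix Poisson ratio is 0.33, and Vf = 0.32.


nu_12 = nu_f*Vf + nu_m*(1-Vf) = 0.28*0.32 + 0.33*0.68 = 0.314

0.314


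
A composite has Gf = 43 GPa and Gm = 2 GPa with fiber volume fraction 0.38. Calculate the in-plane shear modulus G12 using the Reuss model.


1/G12 = Vf/Gf + (1-Vf)/Gm = 0.38/43 + 0.62/2
G12 = 3.14 GPa

3.14 GPa


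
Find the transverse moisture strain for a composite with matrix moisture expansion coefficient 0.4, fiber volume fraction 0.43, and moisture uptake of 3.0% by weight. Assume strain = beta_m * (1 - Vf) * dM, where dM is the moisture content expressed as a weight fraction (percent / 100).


dM = 3.0/100 = 0.03
strain = beta_m * (1-Vf) * dM = 0.4 * 0.57 * 0.03 = 0.00684

0.00684


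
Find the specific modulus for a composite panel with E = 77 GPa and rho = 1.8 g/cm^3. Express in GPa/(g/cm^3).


Specific stiffness = E/rho = 77/1.8 = 42.8 GPa/(g/cm^3)

42.8 GPa/(g/cm^3)


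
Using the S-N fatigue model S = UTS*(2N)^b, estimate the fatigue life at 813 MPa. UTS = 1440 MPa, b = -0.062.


N = 0.5 * (S/UTS)^(1/b) = 0.5 * (813/1440)^(1/-0.062) = 5050.7543 cycles

5050.7543 cycles


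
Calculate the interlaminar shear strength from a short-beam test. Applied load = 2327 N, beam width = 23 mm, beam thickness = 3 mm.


ILSS = 3F/(4bh) = 3*2327/(4*23*3) = 25.29 MPa

25.29 MPa


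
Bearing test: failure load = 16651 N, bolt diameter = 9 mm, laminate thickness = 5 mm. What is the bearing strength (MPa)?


sigma_br = F/(d*h) = 16651/(9*5) = 370.0 MPa

370.0 MPa


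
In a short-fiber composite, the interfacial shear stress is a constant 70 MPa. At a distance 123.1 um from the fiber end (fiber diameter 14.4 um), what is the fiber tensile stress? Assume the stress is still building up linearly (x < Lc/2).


Force balance: sigma_f * (pi*d^2/4) = tau * (pi*d) * x  ->  sigma_f = 4 * tau * x / d
sigma_f = 4 * 70 * 123.1 / 14.4 = 2393.6 MPa

2393.6 MPa


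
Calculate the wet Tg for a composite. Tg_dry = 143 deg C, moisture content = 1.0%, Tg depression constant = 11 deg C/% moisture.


Tg_wet = Tg_dry - k*moisture = 143 - 11*1.0 = 132.0 deg C

132.0 deg C


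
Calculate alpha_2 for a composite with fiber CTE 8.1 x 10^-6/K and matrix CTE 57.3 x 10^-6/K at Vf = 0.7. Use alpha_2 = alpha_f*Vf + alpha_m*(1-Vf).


alpha_2 = alpha_f*Vf + alpha_m*(1-Vf) = 8.1*0.7 + 57.3*0.3 = 22.9 x 10^-6/K

22.9 x 10^-6/K


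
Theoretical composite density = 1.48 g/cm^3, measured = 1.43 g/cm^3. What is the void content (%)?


Void% = (rho_theo - rho_actual)/rho_theo * 100 = (1.48 - 1.43)/1.48 * 100 = 3.38%

3.38%


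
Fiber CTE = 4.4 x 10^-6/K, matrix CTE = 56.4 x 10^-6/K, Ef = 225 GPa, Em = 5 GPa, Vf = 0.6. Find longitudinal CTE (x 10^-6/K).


E1 = Ef*Vf + Em*(1-Vf) = 137.0
alpha_1 = (alpha_f*Ef*Vf + alpha_m*Em*(1-Vf))/E1 = 5.16 x 10^-6/K

5.16 x 10^-6/K


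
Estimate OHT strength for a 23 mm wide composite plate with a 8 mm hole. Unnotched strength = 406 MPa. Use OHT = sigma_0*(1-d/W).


OHT = sigma_0*(1-d/W) = 406*(1-8/23) = 264.8 MPa

264.8 MPa


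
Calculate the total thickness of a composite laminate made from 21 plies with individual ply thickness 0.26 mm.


h = n * t_ply = 21 * 0.26 = 5.46 mm

5.46 mm


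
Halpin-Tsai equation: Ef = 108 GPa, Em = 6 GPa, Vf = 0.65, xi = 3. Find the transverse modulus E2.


eta = (Ef/Em - 1)/(Ef/Em + xi) = (18.0 - 1)/(18.0 + 3) = 0.8095
E2 = Em*(1+xi*eta*Vf)/(1-eta*Vf) = 32.65 GPa

32.65 GPa


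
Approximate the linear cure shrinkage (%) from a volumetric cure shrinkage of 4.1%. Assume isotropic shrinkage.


Linear shrinkage ≈ vol_shrink/3 = 4.1/3 = 1.367%

1.367%


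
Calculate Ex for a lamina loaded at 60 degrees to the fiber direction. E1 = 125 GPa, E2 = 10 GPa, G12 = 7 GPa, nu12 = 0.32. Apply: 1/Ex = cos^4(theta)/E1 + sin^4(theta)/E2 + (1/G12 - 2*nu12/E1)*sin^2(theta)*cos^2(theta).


cos^4(60) = 0.0625, sin^4(60) = 0.5625, sin^2(60)*cos^2(60) = 0.1875
1/G12 - 2*nu12/E1 = 1/7 - 2*0.32/125 = 0.137737 GPa^-1
1/Ex = 0.0625/125 + 0.5625/10 + 0.137737*0.1875 = 0.0825757 GPa^-1
Ex = 12.11 GPa

12.11 GPa


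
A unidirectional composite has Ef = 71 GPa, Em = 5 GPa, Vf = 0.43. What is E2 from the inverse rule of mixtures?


1/E2 = Vf/Ef + (1-Vf)/Em = 0.43/71 + 0.57/5
E2 = 8.33 GPa

8.33 GPa


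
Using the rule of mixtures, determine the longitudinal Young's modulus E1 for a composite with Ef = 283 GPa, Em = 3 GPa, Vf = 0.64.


E1 = Ef*Vf + Em*(1-Vf) = 283*0.64 + 3*0.36 = 182.2 GPa

182.2 GPa


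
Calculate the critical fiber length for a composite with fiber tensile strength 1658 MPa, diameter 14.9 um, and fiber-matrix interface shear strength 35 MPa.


Lc = sigma_f * d / (2 * tau_i) = 1658 * 14.9 / (2 * 35) = 352.9 um

352.9 um


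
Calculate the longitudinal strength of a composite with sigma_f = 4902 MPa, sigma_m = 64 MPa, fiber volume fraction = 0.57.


sigma_1 = sigma_f*Vf + sigma_m*(1-Vf) = 4902*0.57 + 64*0.43 = 2821.7 MPa

2821.7 MPa


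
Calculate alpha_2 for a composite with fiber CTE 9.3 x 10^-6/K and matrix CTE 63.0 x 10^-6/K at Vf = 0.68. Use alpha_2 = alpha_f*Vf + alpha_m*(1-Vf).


alpha_2 = alpha_f*Vf + alpha_m*(1-Vf) = 9.3*0.68 + 63.0*0.32 = 26.5 x 10^-6/K

26.5 x 10^-6/K


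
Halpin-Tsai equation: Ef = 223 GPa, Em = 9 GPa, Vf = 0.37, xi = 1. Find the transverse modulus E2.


eta = (Ef/Em - 1)/(Ef/Em + xi) = (24.7778 - 1)/(24.7778 + 1) = 0.9224
E2 = Em*(1+xi*eta*Vf)/(1-eta*Vf) = 18.33 GPa

18.33 GPa


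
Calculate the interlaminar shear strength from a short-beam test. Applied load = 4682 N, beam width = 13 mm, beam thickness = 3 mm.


ILSS = 3F/(4bh) = 3*4682/(4*13*3) = 90.04 MPa

90.04 MPa


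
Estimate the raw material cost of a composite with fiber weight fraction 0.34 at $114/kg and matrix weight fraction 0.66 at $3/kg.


Cost = cost_f*Wf + cost_m*Wm = 114*0.34 + 3*0.66 = $40.74/kg

$40.74/kg


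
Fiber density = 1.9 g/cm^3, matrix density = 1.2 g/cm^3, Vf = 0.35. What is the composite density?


rho_c = rho_f*Vf + rho_m*(1-Vf) = 1.9*0.35 + 1.2*0.65 = 1.445 g/cm^3

1.445 g/cm^3


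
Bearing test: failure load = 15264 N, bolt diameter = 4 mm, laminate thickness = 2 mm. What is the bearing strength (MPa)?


sigma_br = F/(d*h) = 15264/(4*2) = 1908.0 MPa

1908.0 MPa


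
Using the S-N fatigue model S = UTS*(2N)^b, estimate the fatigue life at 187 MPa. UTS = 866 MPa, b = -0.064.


N = 0.5 * (S/UTS)^(1/b) = 0.5 * (187/866)^(1/-0.064) = 1.2594e+10 cycles

1.2594e+10 cycles


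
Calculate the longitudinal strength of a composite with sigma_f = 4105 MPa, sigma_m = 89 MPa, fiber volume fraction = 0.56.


sigma_1 = sigma_f*Vf + sigma_m*(1-Vf) = 4105*0.56 + 89*0.44 = 2338.0 MPa

2338.0 MPa


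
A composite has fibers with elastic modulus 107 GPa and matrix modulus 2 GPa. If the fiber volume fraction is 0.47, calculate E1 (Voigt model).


E1 = Ef*Vf + Em*(1-Vf) = 107*0.47 + 2*0.53 = 51.35 GPa

51.35 GPa


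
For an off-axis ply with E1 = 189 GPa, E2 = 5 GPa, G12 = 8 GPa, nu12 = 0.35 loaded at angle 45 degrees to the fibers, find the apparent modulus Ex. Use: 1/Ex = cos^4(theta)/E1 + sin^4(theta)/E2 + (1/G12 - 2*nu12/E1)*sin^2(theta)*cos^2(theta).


cos^4(45) = 0.25, sin^4(45) = 0.25, sin^2(45)*cos^2(45) = 0.25
1/G12 - 2*nu12/E1 = 1/8 - 2*0.35/189 = 0.121296 GPa^-1
1/Ex = 0.25/189 + 0.25/5 + 0.121296*0.25 = 0.0816468 GPa^-1
Ex = 12.25 GPa

12.25 GPa


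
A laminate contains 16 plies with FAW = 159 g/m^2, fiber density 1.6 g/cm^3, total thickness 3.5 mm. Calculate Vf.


Vf = n * FAW / (rho_f * h * 1000) = 16 * 159 / (1.6 * 3.5 * 1000) = 0.4543

0.4543


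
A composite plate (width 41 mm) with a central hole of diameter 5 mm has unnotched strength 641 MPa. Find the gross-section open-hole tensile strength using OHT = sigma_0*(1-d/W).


OHT = sigma_0*(1-d/W) = 641*(1-5/41) = 562.8 MPa

562.8 MPa


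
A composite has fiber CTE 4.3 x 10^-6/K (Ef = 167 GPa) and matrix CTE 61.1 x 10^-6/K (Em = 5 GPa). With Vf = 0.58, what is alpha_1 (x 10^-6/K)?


E1 = Ef*Vf + Em*(1-Vf) = 98.96
alpha_1 = (alpha_f*Ef*Vf + alpha_m*Em*(1-Vf))/E1 = 5.51 x 10^-6/K

5.51 x 10^-6/K


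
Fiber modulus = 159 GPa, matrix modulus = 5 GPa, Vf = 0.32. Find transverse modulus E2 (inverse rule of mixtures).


1/E2 = Vf/Ef + (1-Vf)/Em = 0.32/159 + 0.68/5
E2 = 7.25 GPa

7.25 GPa


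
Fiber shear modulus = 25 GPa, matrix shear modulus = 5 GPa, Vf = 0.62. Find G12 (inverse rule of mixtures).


1/G12 = Vf/Gf + (1-Vf)/Gm = 0.62/25 + 0.38/5
G12 = 9.92 GPa

9.92 GPa


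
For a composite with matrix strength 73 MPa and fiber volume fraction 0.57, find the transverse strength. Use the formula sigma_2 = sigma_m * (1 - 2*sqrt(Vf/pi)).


factor = 1 - 2*sqrt(0.57/pi) = 0.1481
sigma_2 = 73 * 0.1481 = 10.81 MPa

10.81 MPa


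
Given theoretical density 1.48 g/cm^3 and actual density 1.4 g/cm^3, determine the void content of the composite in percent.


Void% = (rho_theo - rho_actual)/rho_theo * 100 = (1.48 - 1.4)/1.48 * 100 = 5.41%

5.41%


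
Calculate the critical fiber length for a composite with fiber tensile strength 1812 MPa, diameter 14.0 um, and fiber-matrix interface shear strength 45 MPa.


Lc = sigma_f * d / (2 * tau_i) = 1812 * 14.0 / (2 * 45) = 281.9 um

281.9 um


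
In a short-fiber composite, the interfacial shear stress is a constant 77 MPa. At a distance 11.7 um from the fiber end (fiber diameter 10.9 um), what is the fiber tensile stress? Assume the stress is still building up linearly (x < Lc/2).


Force balance: sigma_f * (pi*d^2/4) = tau * (pi*d) * x  ->  sigma_f = 4 * tau * x / d
sigma_f = 4 * 77 * 11.7 / 10.9 = 330.6 MPa

330.6 MPa


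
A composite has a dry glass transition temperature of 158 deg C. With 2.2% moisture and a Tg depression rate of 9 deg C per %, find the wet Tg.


Tg_wet = Tg_dry - k*moisture = 158 - 9*2.2 = 138.2 deg C

138.2 deg C


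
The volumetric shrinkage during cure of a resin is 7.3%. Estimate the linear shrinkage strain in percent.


Linear shrinkage ≈ vol_shrink/3 = 7.3/3 = 2.433%

2.433%


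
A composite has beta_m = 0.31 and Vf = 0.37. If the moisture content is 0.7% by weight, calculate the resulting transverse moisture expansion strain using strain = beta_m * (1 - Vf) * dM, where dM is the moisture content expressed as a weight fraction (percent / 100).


dM = 0.7/100 = 0.007
strain = beta_m * (1-Vf) * dM = 0.31 * 0.63 * 0.007 = 0.0013671

0.0013671


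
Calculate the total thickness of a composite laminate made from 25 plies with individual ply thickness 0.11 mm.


h = n * t_ply = 25 * 0.11 = 2.75 mm

2.75 mm


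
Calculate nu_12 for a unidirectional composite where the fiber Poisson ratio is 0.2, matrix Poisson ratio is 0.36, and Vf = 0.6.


nu_12 = nu_f*Vf + nu_m*(1-Vf) = 0.2*0.6 + 0.36*0.4 = 0.264

0.264


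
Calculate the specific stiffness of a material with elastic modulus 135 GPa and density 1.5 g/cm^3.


Specific stiffness = E/rho = 135/1.5 = 90.0 GPa/(g/cm^3)

90.0 GPa/(g/cm^3)


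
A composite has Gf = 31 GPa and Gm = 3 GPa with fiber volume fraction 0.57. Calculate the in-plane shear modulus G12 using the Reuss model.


1/G12 = Vf/Gf + (1-Vf)/Gm = 0.57/31 + 0.43/3
G12 = 6.18 GPa

6.18 GPa


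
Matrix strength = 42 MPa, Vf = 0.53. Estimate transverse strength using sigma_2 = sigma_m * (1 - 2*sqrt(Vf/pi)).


factor = 1 - 2*sqrt(0.53/pi) = 0.1785
sigma_2 = 42 * 0.1785 = 7.5 MPa

7.5 MPa


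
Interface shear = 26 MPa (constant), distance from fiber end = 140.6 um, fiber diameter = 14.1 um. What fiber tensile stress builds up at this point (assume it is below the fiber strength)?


Force balance: sigma_f * (pi*d^2/4) = tau * (pi*d) * x  ->  sigma_f = 4 * tau * x / d
sigma_f = 4 * 26 * 140.6 / 14.1 = 1037.0 MPa

1037.0 MPa


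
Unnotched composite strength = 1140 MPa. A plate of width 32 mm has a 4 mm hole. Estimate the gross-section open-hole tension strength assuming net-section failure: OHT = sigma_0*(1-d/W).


OHT = sigma_0*(1-d/W) = 1140*(1-4/32) = 997.5 MPa

997.5 MPa


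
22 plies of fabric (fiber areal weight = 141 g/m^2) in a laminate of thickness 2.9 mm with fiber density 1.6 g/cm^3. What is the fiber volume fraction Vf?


Vf = n * FAW / (rho_f * h * 1000) = 22 * 141 / (1.6 * 2.9 * 1000) = 0.6685

0.6685


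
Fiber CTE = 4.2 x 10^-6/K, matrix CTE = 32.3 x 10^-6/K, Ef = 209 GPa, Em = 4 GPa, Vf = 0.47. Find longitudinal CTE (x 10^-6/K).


E1 = Ef*Vf + Em*(1-Vf) = 100.35
alpha_1 = (alpha_f*Ef*Vf + alpha_m*Em*(1-Vf))/E1 = 4.79 x 10^-6/K

4.79 x 10^-6/K


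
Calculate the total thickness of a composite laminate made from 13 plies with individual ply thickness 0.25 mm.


h = n * t_ply = 13 * 0.25 = 3.25 mm

3.25 mm


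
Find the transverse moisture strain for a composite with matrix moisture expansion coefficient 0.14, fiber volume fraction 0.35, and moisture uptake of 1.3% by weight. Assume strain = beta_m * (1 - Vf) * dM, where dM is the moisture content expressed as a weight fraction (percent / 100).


dM = 1.3/100 = 0.013
strain = beta_m * (1-Vf) * dM = 0.14 * 0.65 * 0.013 = 0.001183

0.001183


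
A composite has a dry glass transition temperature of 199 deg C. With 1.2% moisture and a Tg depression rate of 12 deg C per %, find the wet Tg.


Tg_wet = Tg_dry - k*moisture = 199 - 12*1.2 = 184.6 deg C

184.6 deg C


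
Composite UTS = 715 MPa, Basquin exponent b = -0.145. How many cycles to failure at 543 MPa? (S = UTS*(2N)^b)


N = 0.5 * (S/UTS)^(1/b) = 0.5 * (543/715)^(1/-0.145) = 3.3354 cycles

3.3354 cycles


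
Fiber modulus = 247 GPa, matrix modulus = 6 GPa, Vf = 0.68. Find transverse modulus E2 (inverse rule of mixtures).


1/E2 = Vf/Ef + (1-Vf)/Em = 0.68/247 + 0.32/6
E2 = 17.83 GPa

17.83 GPa


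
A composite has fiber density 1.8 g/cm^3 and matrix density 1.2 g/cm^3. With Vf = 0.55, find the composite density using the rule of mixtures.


rho_c = rho_f*Vf + rho_m*(1-Vf) = 1.8*0.55 + 1.2*0.45 = 1.53 g/cm^3

1.53 g/cm^3


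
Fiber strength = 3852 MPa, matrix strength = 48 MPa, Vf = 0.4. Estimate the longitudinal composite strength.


sigma_1 = sigma_f*Vf + sigma_m*(1-Vf) = 3852*0.4 + 48*0.6 = 1569.6 MPa

1569.6 MPa


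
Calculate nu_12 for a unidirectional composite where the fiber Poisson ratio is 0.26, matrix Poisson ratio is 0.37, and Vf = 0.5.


nu_12 = nu_f*Vf + nu_m*(1-Vf) = 0.26*0.5 + 0.37*0.5 = 0.315

0.315


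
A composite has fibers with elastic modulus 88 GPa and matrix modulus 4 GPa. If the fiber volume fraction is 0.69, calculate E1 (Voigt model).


E1 = Ef*Vf + Em*(1-Vf) = 88*0.69 + 4*0.31 = 61.96 GPa

61.96 GPa


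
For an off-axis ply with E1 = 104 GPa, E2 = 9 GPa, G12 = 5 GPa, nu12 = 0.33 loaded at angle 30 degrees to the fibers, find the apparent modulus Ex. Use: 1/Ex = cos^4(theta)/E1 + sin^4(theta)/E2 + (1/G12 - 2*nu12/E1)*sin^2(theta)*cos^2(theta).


cos^4(30) = 0.5625, sin^4(30) = 0.0625, sin^2(30)*cos^2(30) = 0.1875
1/G12 - 2*nu12/E1 = 1/5 - 2*0.33/104 = 0.193654 GPa^-1
1/Ex = 0.5625/104 + 0.0625/9 + 0.193654*0.1875 = 0.0486632 GPa^-1
Ex = 20.55 GPa

20.55 GPa


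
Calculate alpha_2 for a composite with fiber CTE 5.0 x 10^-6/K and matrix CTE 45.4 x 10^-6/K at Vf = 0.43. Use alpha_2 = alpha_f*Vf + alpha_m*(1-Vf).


alpha_2 = alpha_f*Vf + alpha_m*(1-Vf) = 5.0*0.43 + 45.4*0.57 = 28.0 x 10^-6/K

28.0 x 10^-6/K


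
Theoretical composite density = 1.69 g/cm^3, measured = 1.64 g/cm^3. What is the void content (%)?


Void% = (rho_theo - rho_actual)/rho_theo * 100 = (1.69 - 1.64)/1.69 * 100 = 2.96%

2.96%


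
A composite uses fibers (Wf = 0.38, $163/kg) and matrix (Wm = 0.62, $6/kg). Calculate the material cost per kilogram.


Cost = cost_f*Wf + cost_m*Wm = 163*0.38 + 6*0.62 = $65.66/kg

$65.66/kg


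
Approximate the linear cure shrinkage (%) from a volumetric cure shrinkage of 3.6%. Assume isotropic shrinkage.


Linear shrinkage ≈ vol_shrink/3 = 3.6/3 = 1.2%

1.2%


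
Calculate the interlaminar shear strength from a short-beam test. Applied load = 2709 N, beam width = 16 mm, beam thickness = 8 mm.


ILSS = 3F/(4bh) = 3*2709/(4*16*8) = 15.87 MPa

15.87 MPa


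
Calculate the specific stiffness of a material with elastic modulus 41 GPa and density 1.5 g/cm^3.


Specific stiffness = E/rho = 41/1.5 = 27.3 GPa/(g/cm^3)

27.3 GPa/(g/cm^3)


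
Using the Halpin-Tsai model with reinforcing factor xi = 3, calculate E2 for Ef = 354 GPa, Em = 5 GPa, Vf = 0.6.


eta = (Ef/Em - 1)/(Ef/Em + xi) = (70.8 - 1)/(70.8 + 3) = 0.9458
E2 = Em*(1+xi*eta*Vf)/(1-eta*Vf) = 31.24 GPa

31.24 GPa


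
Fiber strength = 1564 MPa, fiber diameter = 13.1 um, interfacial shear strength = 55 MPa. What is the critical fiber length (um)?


Lc = sigma_f * d / (2 * tau_i) = 1564 * 13.1 / (2 * 55) = 186.3 um

186.3 um


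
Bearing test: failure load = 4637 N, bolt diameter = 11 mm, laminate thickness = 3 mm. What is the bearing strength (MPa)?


sigma_br = F/(d*h) = 4637/(11*3) = 140.5 MPa

140.5 MPa


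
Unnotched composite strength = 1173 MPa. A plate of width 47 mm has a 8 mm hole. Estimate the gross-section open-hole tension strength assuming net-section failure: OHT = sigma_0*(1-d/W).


OHT = sigma_0*(1-d/W) = 1173*(1-8/47) = 973.3 MPa

973.3 MPa


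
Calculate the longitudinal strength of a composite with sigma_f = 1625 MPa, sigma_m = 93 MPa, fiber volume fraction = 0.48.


sigma_1 = sigma_f*Vf + sigma_m*(1-Vf) = 1625*0.48 + 93*0.52 = 828.4 MPa

828.4 MPa


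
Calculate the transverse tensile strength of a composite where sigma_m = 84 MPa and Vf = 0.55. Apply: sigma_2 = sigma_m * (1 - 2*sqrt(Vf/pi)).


factor = 1 - 2*sqrt(0.55/pi) = 0.1632
sigma_2 = 84 * 0.1632 = 13.71 MPa

13.71 MPa


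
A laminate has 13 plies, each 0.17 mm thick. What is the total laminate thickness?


h = n * t_ply = 13 * 0.17 = 2.21 mm

2.21 mm


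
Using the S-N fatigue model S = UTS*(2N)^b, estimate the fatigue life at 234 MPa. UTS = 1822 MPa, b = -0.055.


N = 0.5 * (S/UTS)^(1/b) = 0.5 * (234/1822)^(1/-0.055) = 8.0356e+15 cycles

8.0356e+15 cycles


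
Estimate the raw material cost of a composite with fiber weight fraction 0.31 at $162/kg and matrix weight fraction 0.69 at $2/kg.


Cost = cost_f*Wf + cost_m*Wm = 162*0.31 + 2*0.69 = $51.6/kg

$51.6/kg


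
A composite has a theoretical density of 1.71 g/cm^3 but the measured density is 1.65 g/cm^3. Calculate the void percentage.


Void% = (rho_theo - rho_actual)/rho_theo * 100 = (1.71 - 1.65)/1.71 * 100 = 3.51%

3.51%


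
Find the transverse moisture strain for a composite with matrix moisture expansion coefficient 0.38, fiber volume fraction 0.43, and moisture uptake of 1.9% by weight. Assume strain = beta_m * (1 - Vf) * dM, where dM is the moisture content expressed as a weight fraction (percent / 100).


dM = 1.9/100 = 0.019
strain = beta_m * (1-Vf) * dM = 0.38 * 0.57 * 0.019 = 0.0041154

0.0041154


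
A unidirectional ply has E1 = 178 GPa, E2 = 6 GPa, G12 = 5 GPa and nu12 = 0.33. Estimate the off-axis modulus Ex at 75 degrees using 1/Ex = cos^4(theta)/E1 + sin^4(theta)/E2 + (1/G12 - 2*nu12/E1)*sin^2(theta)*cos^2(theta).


cos^4(75) = 0.004487, sin^4(75) = 0.870513, sin^2(75)*cos^2(75) = 0.0625
1/G12 - 2*nu12/E1 = 1/5 - 2*0.33/178 = 0.196292 GPa^-1
1/Ex = 0.004487/178 + 0.870513/6 + 0.196292*0.0625 = 0.1573789 GPa^-1
Ex = 6.35 GPa

6.35 GPa


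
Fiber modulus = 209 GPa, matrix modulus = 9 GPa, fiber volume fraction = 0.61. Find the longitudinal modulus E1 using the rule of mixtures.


E1 = Ef*Vf + Em*(1-Vf) = 209*0.61 + 9*0.39 = 131.0 GPa

131.0 GPa


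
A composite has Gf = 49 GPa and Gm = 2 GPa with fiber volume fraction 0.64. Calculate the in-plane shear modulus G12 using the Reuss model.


1/G12 = Vf/Gf + (1-Vf)/Gm = 0.64/49 + 0.36/2
G12 = 5.18 GPa

5.18 GPa


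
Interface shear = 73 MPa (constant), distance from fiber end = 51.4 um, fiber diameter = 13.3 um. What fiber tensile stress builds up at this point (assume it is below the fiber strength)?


Force balance: sigma_f * (pi*d^2/4) = tau * (pi*d) * x  ->  sigma_f = 4 * tau * x / d
sigma_f = 4 * 73 * 51.4 / 13.3 = 1128.5 MPa

1128.5 MPa


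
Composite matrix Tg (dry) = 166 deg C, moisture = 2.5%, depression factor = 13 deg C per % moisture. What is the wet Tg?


Tg_wet = Tg_dry - k*moisture = 166 - 13*2.5 = 133.5 deg C

133.5 deg C


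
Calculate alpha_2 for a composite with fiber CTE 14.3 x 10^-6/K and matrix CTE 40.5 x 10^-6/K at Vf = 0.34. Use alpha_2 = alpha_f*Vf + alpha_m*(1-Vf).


alpha_2 = alpha_f*Vf + alpha_m*(1-Vf) = 14.3*0.34 + 40.5*0.66 = 31.6 x 10^-6/K

31.6 x 10^-6/K


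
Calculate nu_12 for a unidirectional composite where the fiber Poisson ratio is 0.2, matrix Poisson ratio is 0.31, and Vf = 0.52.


nu_12 = nu_f*Vf + nu_m*(1-Vf) = 0.2*0.52 + 0.31*0.48 = 0.2528

0.2528


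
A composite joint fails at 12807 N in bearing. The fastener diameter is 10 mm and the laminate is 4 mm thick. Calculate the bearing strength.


sigma_br = F/(d*h) = 12807/(10*4) = 320.2 MPa

320.2 MPa


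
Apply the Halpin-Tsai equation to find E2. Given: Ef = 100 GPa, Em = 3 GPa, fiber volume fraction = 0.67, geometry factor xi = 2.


eta = (Ef/Em - 1)/(Ef/Em + xi) = (33.3333 - 1)/(33.3333 + 2) = 0.9151
E2 = Em*(1+xi*eta*Vf)/(1-eta*Vf) = 17.26 GPa

17.26 GPa


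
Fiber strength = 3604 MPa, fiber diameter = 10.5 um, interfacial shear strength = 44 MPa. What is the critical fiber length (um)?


Lc = sigma_f * d / (2 * tau_i) = 3604 * 10.5 / (2 * 44) = 430.0 um

430.0 um


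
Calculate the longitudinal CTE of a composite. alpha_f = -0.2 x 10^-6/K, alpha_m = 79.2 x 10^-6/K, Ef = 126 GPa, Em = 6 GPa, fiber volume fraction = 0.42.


E1 = Ef*Vf + Em*(1-Vf) = 56.4
alpha_1 = (alpha_f*Ef*Vf + alpha_m*Em*(1-Vf))/E1 = 4.7 x 10^-6/K

4.7 x 10^-6/K


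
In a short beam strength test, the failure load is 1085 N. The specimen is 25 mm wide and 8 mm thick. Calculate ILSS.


ILSS = 3F/(4bh) = 3*1085/(4*25*8) = 4.07 MPa

4.07 MPa


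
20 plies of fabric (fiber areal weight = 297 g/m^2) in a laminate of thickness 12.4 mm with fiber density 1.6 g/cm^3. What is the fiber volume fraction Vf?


Vf = n * FAW / (rho_f * h * 1000) = 20 * 297 / (1.6 * 12.4 * 1000) = 0.2994

0.2994


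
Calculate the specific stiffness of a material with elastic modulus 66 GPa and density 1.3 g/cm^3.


Specific stiffness = E/rho = 66/1.3 = 50.8 GPa/(g/cm^3)

50.8 GPa/(g/cm^3)


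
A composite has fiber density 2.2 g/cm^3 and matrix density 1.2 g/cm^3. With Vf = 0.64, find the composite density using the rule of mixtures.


rho_c = rho_f*Vf + rho_m*(1-Vf) = 2.2*0.64 + 1.2*0.36 = 1.84 g/cm^3

1.84 g/cm^3


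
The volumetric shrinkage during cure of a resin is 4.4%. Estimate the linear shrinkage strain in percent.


Linear shrinkage ≈ vol_shrink/3 = 4.4/3 = 1.467%

1.467%


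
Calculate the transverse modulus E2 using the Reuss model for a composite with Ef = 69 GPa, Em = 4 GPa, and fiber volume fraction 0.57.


1/E2 = Vf/Ef + (1-Vf)/Em = 0.57/69 + 0.43/4
E2 = 8.64 GPa

8.64 GPa


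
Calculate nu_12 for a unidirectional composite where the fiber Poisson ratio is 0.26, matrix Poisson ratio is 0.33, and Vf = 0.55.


nu_12 = nu_f*Vf + nu_m*(1-Vf) = 0.26*0.55 + 0.33*0.45 = 0.2915

0.2915


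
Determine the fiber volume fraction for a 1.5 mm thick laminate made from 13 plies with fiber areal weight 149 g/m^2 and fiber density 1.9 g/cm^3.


Vf = n * FAW / (rho_f * h * 1000) = 13 * 149 / (1.9 * 1.5 * 1000) = 0.6796

0.6796


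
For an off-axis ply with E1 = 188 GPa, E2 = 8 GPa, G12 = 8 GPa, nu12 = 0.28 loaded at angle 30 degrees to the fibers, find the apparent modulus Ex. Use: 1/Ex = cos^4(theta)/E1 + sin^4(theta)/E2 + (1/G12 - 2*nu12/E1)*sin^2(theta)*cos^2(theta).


cos^4(30) = 0.5625, sin^4(30) = 0.0625, sin^2(30)*cos^2(30) = 0.1875
1/G12 - 2*nu12/E1 = 1/8 - 2*0.28/188 = 0.122021 GPa^-1
1/Ex = 0.5625/188 + 0.0625/8 + 0.122021*0.1875 = 0.0336835 GPa^-1
Ex = 29.69 GPa

29.69 GPa


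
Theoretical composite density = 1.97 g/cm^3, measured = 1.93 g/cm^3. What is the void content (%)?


Void% = (rho_theo - rho_actual)/rho_theo * 100 = (1.97 - 1.93)/1.97 * 100 = 2.03%

2.03%


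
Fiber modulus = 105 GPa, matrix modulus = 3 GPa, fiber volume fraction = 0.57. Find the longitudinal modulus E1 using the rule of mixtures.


E1 = Ef*Vf + Em*(1-Vf) = 105*0.57 + 3*0.43 = 61.14 GPa

61.14 GPa


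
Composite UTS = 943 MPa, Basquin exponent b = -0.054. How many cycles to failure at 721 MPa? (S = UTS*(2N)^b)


N = 0.5 * (S/UTS)^(1/b) = 0.5 * (721/943)^(1/-0.054) = 72.0763 cycles

72.0763 cycles


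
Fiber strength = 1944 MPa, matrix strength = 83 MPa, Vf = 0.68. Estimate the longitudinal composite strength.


sigma_1 = sigma_f*Vf + sigma_m*(1-Vf) = 1944*0.68 + 83*0.32 = 1348.5 MPa

1348.5 MPa


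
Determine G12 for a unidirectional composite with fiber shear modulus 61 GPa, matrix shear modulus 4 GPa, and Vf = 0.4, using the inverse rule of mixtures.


1/G12 = Vf/Gf + (1-Vf)/Gm = 0.4/61 + 0.6/4
G12 = 6.39 GPa

6.39 GPa


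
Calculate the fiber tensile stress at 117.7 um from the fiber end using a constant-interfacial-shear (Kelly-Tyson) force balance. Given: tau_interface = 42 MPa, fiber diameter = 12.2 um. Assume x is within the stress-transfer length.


Force balance: sigma_f * (pi*d^2/4) = tau * (pi*d) * x  ->  sigma_f = 4 * tau * x / d
sigma_f = 4 * 42 * 117.7 / 12.2 = 1620.8 MPa

1620.8 MPa


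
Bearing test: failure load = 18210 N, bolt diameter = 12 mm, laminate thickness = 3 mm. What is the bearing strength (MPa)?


sigma_br = F/(d*h) = 18210/(12*3) = 505.8 MPa

505.8 MPa


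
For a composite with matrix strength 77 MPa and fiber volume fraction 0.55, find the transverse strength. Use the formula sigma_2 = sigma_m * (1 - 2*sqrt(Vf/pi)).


factor = 1 - 2*sqrt(0.55/pi) = 0.1632
sigma_2 = 77 * 0.1632 = 12.56 MPa

12.56 MPa


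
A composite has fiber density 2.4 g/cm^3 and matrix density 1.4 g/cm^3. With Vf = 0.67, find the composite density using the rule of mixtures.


rho_c = rho_f*Vf + rho_m*(1-Vf) = 2.4*0.67 + 1.4*0.33 = 2.07 g/cm^3

2.07 g/cm^3


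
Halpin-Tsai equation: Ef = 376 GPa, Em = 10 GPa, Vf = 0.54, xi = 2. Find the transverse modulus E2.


eta = (Ef/Em - 1)/(Ef/Em + xi) = (37.6 - 1)/(37.6 + 2) = 0.9242
E2 = Em*(1+xi*eta*Vf)/(1-eta*Vf) = 39.89 GPa

39.89 GPa


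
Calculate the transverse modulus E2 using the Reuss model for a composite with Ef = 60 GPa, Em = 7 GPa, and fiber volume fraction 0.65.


1/E2 = Vf/Ef + (1-Vf)/Em = 0.65/60 + 0.35/7
E2 = 16.44 GPa

16.44 GPa


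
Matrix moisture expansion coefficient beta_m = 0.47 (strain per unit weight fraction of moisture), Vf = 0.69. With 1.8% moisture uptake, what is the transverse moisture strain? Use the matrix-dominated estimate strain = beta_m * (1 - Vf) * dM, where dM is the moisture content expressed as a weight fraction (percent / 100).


dM = 1.8/100 = 0.018
strain = beta_m * (1-Vf) * dM = 0.47 * 0.31 * 0.018 = 0.0026226

0.0026226


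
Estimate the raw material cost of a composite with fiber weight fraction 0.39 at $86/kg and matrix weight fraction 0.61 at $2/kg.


Cost = cost_f*Wf + cost_m*Wm = 86*0.39 + 2*0.61 = $34.76/kg

$34.76/kg


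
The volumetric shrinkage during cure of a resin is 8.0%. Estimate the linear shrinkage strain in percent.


Linear shrinkage ≈ vol_shrink/3 = 8.0/3 = 2.667%

2.667%


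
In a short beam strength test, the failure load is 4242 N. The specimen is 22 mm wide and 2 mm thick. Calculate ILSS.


ILSS = 3F/(4bh) = 3*4242/(4*22*2) = 72.31 MPa

72.31 MPa


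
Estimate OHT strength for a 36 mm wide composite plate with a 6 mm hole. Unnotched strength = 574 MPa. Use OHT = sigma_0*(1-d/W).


OHT = sigma_0*(1-d/W) = 574*(1-6/36) = 478.3 MPa

478.3 MPa


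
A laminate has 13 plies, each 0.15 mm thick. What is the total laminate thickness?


h = n * t_ply = 13 * 0.15 = 1.95 mm

1.95 mm


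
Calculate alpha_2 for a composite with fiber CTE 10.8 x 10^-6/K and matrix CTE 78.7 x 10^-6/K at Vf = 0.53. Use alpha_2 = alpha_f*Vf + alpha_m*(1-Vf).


alpha_2 = alpha_f*Vf + alpha_m*(1-Vf) = 10.8*0.53 + 78.7*0.47 = 42.7 x 10^-6/K

42.7 x 10^-6/K


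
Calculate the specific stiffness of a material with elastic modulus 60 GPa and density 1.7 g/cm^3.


Specific stiffness = E/rho = 60/1.7 = 35.3 GPa/(g/cm^3)

35.3 GPa/(g/cm^3)


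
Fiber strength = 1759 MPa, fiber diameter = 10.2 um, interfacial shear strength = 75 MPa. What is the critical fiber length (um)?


Lc = sigma_f * d / (2 * tau_i) = 1759 * 10.2 / (2 * 75) = 119.6 um

119.6 um


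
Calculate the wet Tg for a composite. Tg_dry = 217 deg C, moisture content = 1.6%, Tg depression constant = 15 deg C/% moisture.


Tg_wet = Tg_dry - k*moisture = 217 - 15*1.6 = 193.0 deg C

193.0 deg C


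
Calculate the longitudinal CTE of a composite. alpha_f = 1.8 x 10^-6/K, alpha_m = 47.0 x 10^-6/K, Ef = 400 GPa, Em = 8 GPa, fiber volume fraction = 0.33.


E1 = Ef*Vf + Em*(1-Vf) = 137.36
alpha_1 = (alpha_f*Ef*Vf + alpha_m*Em*(1-Vf))/E1 = 3.56 x 10^-6/K

3.56 x 10^-6/K


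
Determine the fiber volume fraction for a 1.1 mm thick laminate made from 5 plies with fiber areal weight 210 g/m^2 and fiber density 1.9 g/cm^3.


Vf = n * FAW / (rho_f * h * 1000) = 5 * 210 / (1.9 * 1.1 * 1000) = 0.5024

0.5024


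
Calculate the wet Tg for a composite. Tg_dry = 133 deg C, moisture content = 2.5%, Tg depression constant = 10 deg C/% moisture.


Tg_wet = Tg_dry - k*moisture = 133 - 10*2.5 = 108.0 deg C

108.0 deg C


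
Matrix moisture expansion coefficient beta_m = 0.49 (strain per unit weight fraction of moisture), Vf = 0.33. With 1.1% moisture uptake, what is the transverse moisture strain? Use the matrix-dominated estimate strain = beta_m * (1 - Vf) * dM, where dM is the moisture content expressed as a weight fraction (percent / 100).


dM = 1.1/100 = 0.011
strain = beta_m * (1-Vf) * dM = 0.49 * 0.67 * 0.011 = 0.0036113

0.0036113


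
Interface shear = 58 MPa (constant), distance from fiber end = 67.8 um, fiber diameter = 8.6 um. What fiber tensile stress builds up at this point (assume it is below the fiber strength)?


Force balance: sigma_f * (pi*d^2/4) = tau * (pi*d) * x  ->  sigma_f = 4 * tau * x / d
sigma_f = 4 * 58 * 67.8 / 8.6 = 1829.0 MPa

1829.0 MPa


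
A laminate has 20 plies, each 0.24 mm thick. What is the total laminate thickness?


h = n * t_ply = 20 * 0.24 = 4.8 mm

4.8 mm


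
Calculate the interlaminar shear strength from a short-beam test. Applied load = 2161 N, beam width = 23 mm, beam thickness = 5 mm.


ILSS = 3F/(4bh) = 3*2161/(4*23*5) = 14.09 MPa

14.09 MPa


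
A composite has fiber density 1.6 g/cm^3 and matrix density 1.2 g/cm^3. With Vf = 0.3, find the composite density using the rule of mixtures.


rho_c = rho_f*Vf + rho_m*(1-Vf) = 1.6*0.3 + 1.2*0.7 = 1.32 g/cm^3

1.32 g/cm^3


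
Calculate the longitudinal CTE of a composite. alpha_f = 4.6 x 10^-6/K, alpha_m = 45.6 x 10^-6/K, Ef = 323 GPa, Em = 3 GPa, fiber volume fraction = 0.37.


E1 = Ef*Vf + Em*(1-Vf) = 121.4
alpha_1 = (alpha_f*Ef*Vf + alpha_m*Em*(1-Vf))/E1 = 5.24 x 10^-6/K

5.24 x 10^-6/K
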